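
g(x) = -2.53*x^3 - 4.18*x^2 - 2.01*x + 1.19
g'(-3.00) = -45.24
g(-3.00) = 37.91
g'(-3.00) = -45.24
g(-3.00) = 37.91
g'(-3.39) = -60.89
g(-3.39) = 58.53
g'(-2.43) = -26.51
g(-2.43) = 17.69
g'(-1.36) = -4.68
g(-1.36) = 2.56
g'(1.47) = -30.70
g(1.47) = -18.83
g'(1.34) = -26.84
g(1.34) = -15.10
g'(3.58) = -129.22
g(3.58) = -175.66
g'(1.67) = -37.14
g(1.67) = -25.61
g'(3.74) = -139.44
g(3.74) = -197.15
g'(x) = -7.59*x^2 - 8.36*x - 2.01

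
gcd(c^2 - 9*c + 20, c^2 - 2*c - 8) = c - 4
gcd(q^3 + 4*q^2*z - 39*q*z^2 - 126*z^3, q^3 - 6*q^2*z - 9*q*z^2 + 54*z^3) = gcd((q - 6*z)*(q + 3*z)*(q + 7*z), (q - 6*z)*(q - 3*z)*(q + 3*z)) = -q^2 + 3*q*z + 18*z^2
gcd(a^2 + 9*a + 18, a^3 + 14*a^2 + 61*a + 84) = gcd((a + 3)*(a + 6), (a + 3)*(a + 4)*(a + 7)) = a + 3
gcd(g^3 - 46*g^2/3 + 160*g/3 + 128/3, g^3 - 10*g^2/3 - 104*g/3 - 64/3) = g^2 - 22*g/3 - 16/3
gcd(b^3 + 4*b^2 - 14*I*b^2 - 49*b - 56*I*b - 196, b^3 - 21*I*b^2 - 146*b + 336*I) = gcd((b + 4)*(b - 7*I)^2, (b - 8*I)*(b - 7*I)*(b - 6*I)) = b - 7*I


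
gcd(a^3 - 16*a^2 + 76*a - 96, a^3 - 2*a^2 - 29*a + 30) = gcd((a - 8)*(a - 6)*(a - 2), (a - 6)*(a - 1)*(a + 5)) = a - 6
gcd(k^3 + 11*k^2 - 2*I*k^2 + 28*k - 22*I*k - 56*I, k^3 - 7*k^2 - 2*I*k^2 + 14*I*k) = k - 2*I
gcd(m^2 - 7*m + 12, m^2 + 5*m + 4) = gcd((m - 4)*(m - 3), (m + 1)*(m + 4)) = 1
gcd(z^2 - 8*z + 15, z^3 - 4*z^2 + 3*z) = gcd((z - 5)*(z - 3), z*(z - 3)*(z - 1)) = z - 3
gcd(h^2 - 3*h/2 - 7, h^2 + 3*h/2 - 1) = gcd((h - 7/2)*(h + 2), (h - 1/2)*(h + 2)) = h + 2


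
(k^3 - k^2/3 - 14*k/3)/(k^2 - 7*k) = (3*k^2 - k - 14)/(3*(k - 7))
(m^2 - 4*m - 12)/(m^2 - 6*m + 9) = (m^2 - 4*m - 12)/(m^2 - 6*m + 9)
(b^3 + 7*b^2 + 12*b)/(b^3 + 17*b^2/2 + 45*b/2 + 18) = 2*b/(2*b + 3)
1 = 1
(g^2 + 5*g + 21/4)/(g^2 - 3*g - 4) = (g^2 + 5*g + 21/4)/(g^2 - 3*g - 4)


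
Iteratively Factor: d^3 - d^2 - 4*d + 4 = (d - 2)*(d^2 + d - 2) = (d - 2)*(d + 2)*(d - 1)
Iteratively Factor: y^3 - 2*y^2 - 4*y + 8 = (y - 2)*(y^2 - 4) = (y - 2)*(y + 2)*(y - 2)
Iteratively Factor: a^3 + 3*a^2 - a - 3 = (a - 1)*(a^2 + 4*a + 3) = (a - 1)*(a + 3)*(a + 1)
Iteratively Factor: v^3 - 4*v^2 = (v - 4)*(v^2) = v*(v - 4)*(v)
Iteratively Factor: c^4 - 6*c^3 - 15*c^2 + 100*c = (c - 5)*(c^3 - c^2 - 20*c) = (c - 5)*(c + 4)*(c^2 - 5*c) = c*(c - 5)*(c + 4)*(c - 5)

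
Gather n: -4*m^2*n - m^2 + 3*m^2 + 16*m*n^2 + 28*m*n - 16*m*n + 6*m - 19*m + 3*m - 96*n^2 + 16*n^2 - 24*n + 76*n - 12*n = 2*m^2 - 10*m + n^2*(16*m - 80) + n*(-4*m^2 + 12*m + 40)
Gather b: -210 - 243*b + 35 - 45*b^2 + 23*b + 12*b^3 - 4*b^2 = 12*b^3 - 49*b^2 - 220*b - 175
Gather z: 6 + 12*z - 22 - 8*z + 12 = 4*z - 4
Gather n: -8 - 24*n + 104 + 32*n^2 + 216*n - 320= 32*n^2 + 192*n - 224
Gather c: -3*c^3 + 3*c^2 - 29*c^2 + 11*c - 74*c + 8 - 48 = -3*c^3 - 26*c^2 - 63*c - 40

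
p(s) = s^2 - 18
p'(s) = 2*s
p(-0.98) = -17.04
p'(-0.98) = -1.96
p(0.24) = -17.94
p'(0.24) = 0.48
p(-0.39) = -17.85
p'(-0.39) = -0.78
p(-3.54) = -5.47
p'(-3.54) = -7.08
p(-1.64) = -15.31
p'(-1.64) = -3.28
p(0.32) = -17.90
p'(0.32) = 0.64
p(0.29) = -17.92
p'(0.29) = 0.58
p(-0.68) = -17.54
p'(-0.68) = -1.36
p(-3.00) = -9.00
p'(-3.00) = -6.00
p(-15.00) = 207.00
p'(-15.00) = -30.00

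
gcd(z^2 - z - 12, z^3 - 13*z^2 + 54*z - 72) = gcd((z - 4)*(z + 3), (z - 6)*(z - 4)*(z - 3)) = z - 4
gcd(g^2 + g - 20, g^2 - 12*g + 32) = g - 4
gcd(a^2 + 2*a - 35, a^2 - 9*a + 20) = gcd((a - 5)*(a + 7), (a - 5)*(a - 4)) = a - 5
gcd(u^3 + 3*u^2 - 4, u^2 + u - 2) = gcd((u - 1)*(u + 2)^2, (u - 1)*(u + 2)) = u^2 + u - 2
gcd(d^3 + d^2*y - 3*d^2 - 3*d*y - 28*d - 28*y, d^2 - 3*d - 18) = 1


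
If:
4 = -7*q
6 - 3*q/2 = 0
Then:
No Solution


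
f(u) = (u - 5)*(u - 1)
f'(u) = 2*u - 6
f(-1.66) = 17.72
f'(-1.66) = -9.32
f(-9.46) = 151.25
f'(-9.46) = -24.92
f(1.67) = -2.23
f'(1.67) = -2.66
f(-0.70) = 9.69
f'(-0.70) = -7.40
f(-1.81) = 19.14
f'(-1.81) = -9.62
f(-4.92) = 58.73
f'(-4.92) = -15.84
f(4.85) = -0.58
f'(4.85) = 3.70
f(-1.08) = 12.65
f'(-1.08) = -8.16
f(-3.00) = 32.00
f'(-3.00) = -12.00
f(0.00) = 5.00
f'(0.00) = -6.00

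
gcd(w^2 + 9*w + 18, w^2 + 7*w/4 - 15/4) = w + 3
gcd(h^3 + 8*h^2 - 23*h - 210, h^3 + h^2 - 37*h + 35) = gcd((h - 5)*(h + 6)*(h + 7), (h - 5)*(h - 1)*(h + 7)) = h^2 + 2*h - 35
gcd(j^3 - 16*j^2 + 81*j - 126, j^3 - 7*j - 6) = j - 3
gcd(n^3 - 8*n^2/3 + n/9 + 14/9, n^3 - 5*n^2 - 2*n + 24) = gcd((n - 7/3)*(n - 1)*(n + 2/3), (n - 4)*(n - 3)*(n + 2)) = 1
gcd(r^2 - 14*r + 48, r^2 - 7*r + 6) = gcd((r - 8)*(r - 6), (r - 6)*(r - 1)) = r - 6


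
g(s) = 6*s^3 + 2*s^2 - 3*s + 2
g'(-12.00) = 2541.00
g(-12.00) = -10042.00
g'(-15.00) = 3987.00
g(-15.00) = -19753.00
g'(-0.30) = -2.58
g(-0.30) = 2.92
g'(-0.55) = 0.25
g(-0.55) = 3.26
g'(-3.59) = 214.63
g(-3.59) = -239.06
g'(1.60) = 49.48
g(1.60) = 26.90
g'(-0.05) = -3.16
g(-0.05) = 2.15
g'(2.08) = 83.20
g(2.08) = 58.41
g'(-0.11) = -3.22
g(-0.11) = 2.35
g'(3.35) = 212.40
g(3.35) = 239.97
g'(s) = 18*s^2 + 4*s - 3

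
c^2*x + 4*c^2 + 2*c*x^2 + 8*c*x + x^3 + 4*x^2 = (c + x)^2*(x + 4)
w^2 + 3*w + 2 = (w + 1)*(w + 2)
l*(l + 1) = l^2 + l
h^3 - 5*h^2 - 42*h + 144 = (h - 8)*(h - 3)*(h + 6)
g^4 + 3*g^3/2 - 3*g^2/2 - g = g*(g - 1)*(g + 1/2)*(g + 2)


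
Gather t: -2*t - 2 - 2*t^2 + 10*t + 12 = -2*t^2 + 8*t + 10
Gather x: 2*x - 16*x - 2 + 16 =14 - 14*x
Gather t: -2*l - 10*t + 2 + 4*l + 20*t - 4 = 2*l + 10*t - 2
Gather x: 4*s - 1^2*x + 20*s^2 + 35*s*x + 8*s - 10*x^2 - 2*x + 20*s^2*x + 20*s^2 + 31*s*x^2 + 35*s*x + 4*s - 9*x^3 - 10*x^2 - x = 40*s^2 + 16*s - 9*x^3 + x^2*(31*s - 20) + x*(20*s^2 + 70*s - 4)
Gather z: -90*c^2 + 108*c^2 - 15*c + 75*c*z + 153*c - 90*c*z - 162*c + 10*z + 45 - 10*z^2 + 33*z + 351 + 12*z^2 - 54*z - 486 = 18*c^2 - 24*c + 2*z^2 + z*(-15*c - 11) - 90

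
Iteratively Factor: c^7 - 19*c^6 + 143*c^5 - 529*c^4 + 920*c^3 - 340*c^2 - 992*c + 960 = (c - 2)*(c^6 - 17*c^5 + 109*c^4 - 311*c^3 + 298*c^2 + 256*c - 480) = (c - 3)*(c - 2)*(c^5 - 14*c^4 + 67*c^3 - 110*c^2 - 32*c + 160) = (c - 4)*(c - 3)*(c - 2)*(c^4 - 10*c^3 + 27*c^2 - 2*c - 40) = (c - 4)^2*(c - 3)*(c - 2)*(c^3 - 6*c^2 + 3*c + 10) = (c - 5)*(c - 4)^2*(c - 3)*(c - 2)*(c^2 - c - 2) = (c - 5)*(c - 4)^2*(c - 3)*(c - 2)^2*(c + 1)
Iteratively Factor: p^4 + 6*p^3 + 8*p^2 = (p + 2)*(p^3 + 4*p^2) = p*(p + 2)*(p^2 + 4*p) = p*(p + 2)*(p + 4)*(p)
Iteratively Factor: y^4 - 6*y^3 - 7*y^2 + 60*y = (y - 4)*(y^3 - 2*y^2 - 15*y) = y*(y - 4)*(y^2 - 2*y - 15) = y*(y - 5)*(y - 4)*(y + 3)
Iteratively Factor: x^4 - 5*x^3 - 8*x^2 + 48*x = (x)*(x^3 - 5*x^2 - 8*x + 48) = x*(x + 3)*(x^2 - 8*x + 16) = x*(x - 4)*(x + 3)*(x - 4)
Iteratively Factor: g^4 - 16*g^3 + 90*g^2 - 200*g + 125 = (g - 1)*(g^3 - 15*g^2 + 75*g - 125) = (g - 5)*(g - 1)*(g^2 - 10*g + 25) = (g - 5)^2*(g - 1)*(g - 5)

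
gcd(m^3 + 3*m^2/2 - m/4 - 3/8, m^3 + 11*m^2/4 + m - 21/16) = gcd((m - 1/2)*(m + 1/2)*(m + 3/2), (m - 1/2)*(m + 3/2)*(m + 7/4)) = m^2 + m - 3/4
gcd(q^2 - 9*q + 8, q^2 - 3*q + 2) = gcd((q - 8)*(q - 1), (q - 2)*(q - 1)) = q - 1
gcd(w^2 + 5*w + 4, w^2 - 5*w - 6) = w + 1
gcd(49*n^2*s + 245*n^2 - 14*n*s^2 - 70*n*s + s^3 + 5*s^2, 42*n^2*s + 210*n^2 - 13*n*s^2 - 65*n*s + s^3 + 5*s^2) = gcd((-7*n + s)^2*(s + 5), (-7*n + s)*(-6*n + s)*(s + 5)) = -7*n*s - 35*n + s^2 + 5*s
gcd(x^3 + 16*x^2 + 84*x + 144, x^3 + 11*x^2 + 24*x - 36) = x^2 + 12*x + 36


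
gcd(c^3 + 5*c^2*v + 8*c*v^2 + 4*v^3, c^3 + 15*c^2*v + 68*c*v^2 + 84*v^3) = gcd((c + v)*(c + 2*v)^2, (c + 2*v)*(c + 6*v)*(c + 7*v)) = c + 2*v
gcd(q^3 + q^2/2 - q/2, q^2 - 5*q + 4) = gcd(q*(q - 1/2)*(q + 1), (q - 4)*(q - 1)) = 1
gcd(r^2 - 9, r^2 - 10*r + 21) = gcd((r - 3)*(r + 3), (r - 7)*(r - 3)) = r - 3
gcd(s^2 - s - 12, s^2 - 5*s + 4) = s - 4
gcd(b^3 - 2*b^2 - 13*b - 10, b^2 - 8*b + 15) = b - 5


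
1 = 1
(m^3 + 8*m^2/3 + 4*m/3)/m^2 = m + 8/3 + 4/(3*m)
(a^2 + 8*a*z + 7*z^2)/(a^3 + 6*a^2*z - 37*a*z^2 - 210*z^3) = (-a - z)/(-a^2 + a*z + 30*z^2)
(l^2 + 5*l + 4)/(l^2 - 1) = (l + 4)/(l - 1)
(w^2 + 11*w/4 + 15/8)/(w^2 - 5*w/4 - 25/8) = (2*w + 3)/(2*w - 5)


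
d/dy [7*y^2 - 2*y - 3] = 14*y - 2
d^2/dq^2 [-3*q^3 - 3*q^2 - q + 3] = -18*q - 6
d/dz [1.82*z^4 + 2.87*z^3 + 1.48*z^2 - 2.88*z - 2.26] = 7.28*z^3 + 8.61*z^2 + 2.96*z - 2.88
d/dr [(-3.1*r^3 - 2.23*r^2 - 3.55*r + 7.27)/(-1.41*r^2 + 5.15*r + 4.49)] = (4.371*r^4 - 31.93*r^3 - 58.247*r^2 + 0.475999999999992*r - 53.38)/(1.9881*r^4 - 14.523*r^3 + 13.8607*r^2 + 46.247*r + 20.1601)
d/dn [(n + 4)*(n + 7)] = 2*n + 11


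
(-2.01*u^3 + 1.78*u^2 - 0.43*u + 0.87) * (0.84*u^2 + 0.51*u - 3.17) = -1.6884*u^5 + 0.4701*u^4 + 6.9183*u^3 - 5.1311*u^2 + 1.8068*u - 2.7579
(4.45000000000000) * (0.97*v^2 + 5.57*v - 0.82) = 4.3165*v^2 + 24.7865*v - 3.649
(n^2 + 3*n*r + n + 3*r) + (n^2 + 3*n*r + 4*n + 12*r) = 2*n^2 + 6*n*r + 5*n + 15*r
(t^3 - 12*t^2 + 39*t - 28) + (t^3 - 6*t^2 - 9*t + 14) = 2*t^3 - 18*t^2 + 30*t - 14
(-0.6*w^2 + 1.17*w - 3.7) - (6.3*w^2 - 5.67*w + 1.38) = -6.9*w^2 + 6.84*w - 5.08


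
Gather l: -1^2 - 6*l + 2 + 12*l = 6*l + 1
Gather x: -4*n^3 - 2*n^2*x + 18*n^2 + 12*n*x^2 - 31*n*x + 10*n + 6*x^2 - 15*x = -4*n^3 + 18*n^2 + 10*n + x^2*(12*n + 6) + x*(-2*n^2 - 31*n - 15)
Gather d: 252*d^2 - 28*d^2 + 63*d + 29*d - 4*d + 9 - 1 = 224*d^2 + 88*d + 8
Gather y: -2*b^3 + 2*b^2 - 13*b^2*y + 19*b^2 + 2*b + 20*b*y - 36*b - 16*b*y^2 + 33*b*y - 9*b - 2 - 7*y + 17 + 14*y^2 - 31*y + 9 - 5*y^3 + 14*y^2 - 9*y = -2*b^3 + 21*b^2 - 43*b - 5*y^3 + y^2*(28 - 16*b) + y*(-13*b^2 + 53*b - 47) + 24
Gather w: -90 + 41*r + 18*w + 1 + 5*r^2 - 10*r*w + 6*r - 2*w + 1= 5*r^2 + 47*r + w*(16 - 10*r) - 88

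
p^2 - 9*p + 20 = (p - 5)*(p - 4)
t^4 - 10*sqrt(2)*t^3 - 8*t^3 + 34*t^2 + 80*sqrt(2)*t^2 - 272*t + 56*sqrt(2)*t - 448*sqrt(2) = (t - 8)*(t - 7*sqrt(2))*(t - 4*sqrt(2))*(t + sqrt(2))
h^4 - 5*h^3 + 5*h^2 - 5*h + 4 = (h - 4)*(h - 1)*(h - I)*(h + I)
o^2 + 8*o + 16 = (o + 4)^2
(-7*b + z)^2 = 49*b^2 - 14*b*z + z^2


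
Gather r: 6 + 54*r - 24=54*r - 18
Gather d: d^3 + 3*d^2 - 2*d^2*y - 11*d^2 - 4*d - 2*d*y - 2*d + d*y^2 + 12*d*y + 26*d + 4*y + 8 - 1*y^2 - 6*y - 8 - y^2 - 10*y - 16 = d^3 + d^2*(-2*y - 8) + d*(y^2 + 10*y + 20) - 2*y^2 - 12*y - 16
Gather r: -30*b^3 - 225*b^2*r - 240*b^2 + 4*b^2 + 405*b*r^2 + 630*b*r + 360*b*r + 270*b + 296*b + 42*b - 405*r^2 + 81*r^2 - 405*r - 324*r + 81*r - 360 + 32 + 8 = -30*b^3 - 236*b^2 + 608*b + r^2*(405*b - 324) + r*(-225*b^2 + 990*b - 648) - 320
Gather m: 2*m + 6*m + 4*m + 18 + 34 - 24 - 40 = 12*m - 12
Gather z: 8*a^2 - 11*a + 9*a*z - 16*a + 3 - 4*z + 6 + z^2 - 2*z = 8*a^2 - 27*a + z^2 + z*(9*a - 6) + 9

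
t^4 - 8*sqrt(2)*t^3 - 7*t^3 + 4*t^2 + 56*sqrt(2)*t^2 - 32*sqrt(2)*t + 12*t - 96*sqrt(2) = (t - 6)*(t - 2)*(t + 1)*(t - 8*sqrt(2))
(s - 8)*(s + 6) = s^2 - 2*s - 48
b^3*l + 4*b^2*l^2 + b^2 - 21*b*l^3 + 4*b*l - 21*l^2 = (b - 3*l)*(b + 7*l)*(b*l + 1)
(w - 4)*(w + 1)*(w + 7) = w^3 + 4*w^2 - 25*w - 28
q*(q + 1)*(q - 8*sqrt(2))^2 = q^4 - 16*sqrt(2)*q^3 + q^3 - 16*sqrt(2)*q^2 + 128*q^2 + 128*q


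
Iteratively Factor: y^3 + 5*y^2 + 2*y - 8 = (y + 2)*(y^2 + 3*y - 4) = (y - 1)*(y + 2)*(y + 4)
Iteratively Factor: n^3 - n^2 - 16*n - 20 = (n + 2)*(n^2 - 3*n - 10) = (n - 5)*(n + 2)*(n + 2)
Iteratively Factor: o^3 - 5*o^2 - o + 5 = (o + 1)*(o^2 - 6*o + 5) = (o - 1)*(o + 1)*(o - 5)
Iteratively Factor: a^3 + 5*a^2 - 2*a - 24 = (a + 4)*(a^2 + a - 6) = (a - 2)*(a + 4)*(a + 3)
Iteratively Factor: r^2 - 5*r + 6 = (r - 2)*(r - 3)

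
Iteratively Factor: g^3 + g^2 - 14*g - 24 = (g + 3)*(g^2 - 2*g - 8) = (g + 2)*(g + 3)*(g - 4)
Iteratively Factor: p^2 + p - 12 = (p + 4)*(p - 3)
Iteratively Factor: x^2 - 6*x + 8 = (x - 2)*(x - 4)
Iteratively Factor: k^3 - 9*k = (k + 3)*(k^2 - 3*k) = k*(k + 3)*(k - 3)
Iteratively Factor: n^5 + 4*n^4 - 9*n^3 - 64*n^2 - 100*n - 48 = (n + 1)*(n^4 + 3*n^3 - 12*n^2 - 52*n - 48) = (n + 1)*(n + 2)*(n^3 + n^2 - 14*n - 24) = (n - 4)*(n + 1)*(n + 2)*(n^2 + 5*n + 6) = (n - 4)*(n + 1)*(n + 2)^2*(n + 3)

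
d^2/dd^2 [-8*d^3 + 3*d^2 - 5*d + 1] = 6 - 48*d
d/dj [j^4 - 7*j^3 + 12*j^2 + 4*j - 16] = 4*j^3 - 21*j^2 + 24*j + 4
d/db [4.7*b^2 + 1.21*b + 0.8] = 9.4*b + 1.21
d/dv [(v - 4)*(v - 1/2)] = 2*v - 9/2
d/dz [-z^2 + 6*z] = 6 - 2*z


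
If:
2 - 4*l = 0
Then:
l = 1/2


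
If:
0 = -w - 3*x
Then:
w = -3*x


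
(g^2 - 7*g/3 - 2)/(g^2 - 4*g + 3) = (g + 2/3)/(g - 1)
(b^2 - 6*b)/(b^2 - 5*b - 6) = b/(b + 1)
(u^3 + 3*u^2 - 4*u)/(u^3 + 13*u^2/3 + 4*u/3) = 3*(u - 1)/(3*u + 1)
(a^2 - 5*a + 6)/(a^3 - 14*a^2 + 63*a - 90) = (a - 2)/(a^2 - 11*a + 30)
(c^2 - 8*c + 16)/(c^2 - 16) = (c - 4)/(c + 4)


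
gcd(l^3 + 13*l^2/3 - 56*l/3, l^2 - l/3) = l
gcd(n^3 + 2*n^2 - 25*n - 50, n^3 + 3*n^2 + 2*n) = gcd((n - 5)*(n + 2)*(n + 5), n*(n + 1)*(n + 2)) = n + 2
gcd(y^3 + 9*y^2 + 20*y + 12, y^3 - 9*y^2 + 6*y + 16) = y + 1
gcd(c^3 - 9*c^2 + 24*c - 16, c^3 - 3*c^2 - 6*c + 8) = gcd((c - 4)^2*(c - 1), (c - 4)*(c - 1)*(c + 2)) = c^2 - 5*c + 4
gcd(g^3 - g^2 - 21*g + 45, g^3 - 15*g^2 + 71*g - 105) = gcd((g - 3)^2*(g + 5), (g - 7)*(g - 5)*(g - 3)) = g - 3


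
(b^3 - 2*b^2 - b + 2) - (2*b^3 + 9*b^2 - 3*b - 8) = -b^3 - 11*b^2 + 2*b + 10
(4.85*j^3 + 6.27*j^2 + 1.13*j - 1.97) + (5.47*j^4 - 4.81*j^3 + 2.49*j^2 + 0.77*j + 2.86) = 5.47*j^4 + 0.04*j^3 + 8.76*j^2 + 1.9*j + 0.89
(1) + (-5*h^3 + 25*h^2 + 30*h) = -5*h^3 + 25*h^2 + 30*h + 1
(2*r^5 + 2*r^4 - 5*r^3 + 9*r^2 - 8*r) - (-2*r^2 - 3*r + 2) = 2*r^5 + 2*r^4 - 5*r^3 + 11*r^2 - 5*r - 2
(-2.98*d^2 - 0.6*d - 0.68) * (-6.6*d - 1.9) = 19.668*d^3 + 9.622*d^2 + 5.628*d + 1.292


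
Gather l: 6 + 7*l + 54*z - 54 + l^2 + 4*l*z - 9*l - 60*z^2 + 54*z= l^2 + l*(4*z - 2) - 60*z^2 + 108*z - 48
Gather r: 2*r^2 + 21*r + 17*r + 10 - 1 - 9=2*r^2 + 38*r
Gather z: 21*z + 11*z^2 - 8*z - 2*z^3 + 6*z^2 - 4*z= -2*z^3 + 17*z^2 + 9*z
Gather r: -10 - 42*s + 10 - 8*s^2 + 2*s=-8*s^2 - 40*s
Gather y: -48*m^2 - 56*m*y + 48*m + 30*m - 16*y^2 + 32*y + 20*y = -48*m^2 + 78*m - 16*y^2 + y*(52 - 56*m)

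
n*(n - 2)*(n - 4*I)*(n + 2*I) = n^4 - 2*n^3 - 2*I*n^3 + 8*n^2 + 4*I*n^2 - 16*n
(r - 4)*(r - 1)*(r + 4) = r^3 - r^2 - 16*r + 16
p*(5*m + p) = 5*m*p + p^2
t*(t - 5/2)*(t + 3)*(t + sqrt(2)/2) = t^4 + t^3/2 + sqrt(2)*t^3/2 - 15*t^2/2 + sqrt(2)*t^2/4 - 15*sqrt(2)*t/4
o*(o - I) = o^2 - I*o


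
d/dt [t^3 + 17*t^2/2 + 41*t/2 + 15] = 3*t^2 + 17*t + 41/2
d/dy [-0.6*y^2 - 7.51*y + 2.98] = -1.2*y - 7.51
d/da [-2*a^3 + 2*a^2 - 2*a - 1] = -6*a^2 + 4*a - 2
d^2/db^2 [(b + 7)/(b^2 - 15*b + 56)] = 2*((8 - 3*b)*(b^2 - 15*b + 56) + (b + 7)*(2*b - 15)^2)/(b^2 - 15*b + 56)^3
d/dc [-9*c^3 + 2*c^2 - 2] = c*(4 - 27*c)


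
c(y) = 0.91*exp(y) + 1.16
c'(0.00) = 0.91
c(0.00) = 2.07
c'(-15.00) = 0.00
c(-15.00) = 1.16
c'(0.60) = 1.66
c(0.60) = 2.82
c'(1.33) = 3.44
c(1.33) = 4.60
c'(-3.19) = 0.04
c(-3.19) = 1.20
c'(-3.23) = 0.04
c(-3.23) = 1.20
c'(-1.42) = 0.22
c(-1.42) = 1.38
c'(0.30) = 1.23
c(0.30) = 2.39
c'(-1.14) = 0.29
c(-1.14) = 1.45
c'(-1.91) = 0.13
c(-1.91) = 1.29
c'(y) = 0.91*exp(y)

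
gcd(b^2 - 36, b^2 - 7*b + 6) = b - 6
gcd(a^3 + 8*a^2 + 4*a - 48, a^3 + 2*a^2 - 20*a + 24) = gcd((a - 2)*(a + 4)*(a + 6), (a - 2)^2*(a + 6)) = a^2 + 4*a - 12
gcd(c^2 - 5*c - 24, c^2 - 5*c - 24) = c^2 - 5*c - 24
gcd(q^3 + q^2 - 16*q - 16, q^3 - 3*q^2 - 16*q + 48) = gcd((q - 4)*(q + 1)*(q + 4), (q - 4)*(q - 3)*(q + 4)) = q^2 - 16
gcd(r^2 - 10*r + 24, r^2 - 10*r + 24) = r^2 - 10*r + 24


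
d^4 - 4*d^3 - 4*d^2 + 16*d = d*(d - 4)*(d - 2)*(d + 2)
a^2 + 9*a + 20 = (a + 4)*(a + 5)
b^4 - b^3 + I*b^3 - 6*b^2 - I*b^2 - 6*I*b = b*(b - 3)*(b + 2)*(b + I)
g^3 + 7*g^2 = g^2*(g + 7)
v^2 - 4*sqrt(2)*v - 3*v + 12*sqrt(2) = (v - 3)*(v - 4*sqrt(2))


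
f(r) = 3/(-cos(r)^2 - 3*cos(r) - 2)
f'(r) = 3*(-2*sin(r)*cos(r) - 3*sin(r))/(-cos(r)^2 - 3*cos(r) - 2)^2 = -3*(2*cos(r) + 3)*sin(r)/(cos(r)^2 + 3*cos(r) + 2)^2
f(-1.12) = -0.86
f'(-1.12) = 0.85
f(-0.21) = -0.51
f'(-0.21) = 0.09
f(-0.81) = -0.66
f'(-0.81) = 0.46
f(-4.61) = -1.76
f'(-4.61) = -2.87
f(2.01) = -3.31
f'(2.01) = -7.12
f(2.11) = -4.15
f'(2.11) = -9.71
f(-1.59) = -1.54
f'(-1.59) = 2.35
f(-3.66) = -20.18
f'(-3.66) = -84.94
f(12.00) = -0.57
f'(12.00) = 0.27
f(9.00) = -31.00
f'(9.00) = -155.50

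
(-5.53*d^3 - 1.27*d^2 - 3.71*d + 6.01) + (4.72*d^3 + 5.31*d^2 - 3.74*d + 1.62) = -0.81*d^3 + 4.04*d^2 - 7.45*d + 7.63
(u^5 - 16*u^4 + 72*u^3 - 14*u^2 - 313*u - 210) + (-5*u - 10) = u^5 - 16*u^4 + 72*u^3 - 14*u^2 - 318*u - 220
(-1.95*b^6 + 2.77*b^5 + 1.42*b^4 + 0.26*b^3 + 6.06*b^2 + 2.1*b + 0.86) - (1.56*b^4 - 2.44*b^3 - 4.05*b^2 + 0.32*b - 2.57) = -1.95*b^6 + 2.77*b^5 - 0.14*b^4 + 2.7*b^3 + 10.11*b^2 + 1.78*b + 3.43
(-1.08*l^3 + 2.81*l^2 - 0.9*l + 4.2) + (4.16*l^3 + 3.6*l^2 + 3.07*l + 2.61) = 3.08*l^3 + 6.41*l^2 + 2.17*l + 6.81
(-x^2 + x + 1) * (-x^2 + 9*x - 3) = x^4 - 10*x^3 + 11*x^2 + 6*x - 3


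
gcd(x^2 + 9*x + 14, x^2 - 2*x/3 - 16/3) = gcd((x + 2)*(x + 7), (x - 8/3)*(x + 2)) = x + 2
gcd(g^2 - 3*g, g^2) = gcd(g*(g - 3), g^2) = g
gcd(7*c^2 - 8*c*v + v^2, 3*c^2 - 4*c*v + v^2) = -c + v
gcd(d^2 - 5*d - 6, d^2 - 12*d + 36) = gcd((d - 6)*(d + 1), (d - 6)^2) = d - 6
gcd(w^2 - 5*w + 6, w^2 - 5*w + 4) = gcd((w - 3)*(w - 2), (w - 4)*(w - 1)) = 1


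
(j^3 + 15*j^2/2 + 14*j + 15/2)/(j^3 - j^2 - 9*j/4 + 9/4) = 2*(j^2 + 6*j + 5)/(2*j^2 - 5*j + 3)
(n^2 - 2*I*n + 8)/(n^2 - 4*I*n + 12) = (n - 4*I)/(n - 6*I)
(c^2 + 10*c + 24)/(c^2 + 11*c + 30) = (c + 4)/(c + 5)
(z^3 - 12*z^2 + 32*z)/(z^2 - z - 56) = z*(z - 4)/(z + 7)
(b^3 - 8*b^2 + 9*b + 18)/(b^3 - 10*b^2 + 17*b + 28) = (b^2 - 9*b + 18)/(b^2 - 11*b + 28)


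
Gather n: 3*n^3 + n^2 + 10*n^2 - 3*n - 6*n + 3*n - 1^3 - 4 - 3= 3*n^3 + 11*n^2 - 6*n - 8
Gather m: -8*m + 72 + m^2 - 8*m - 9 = m^2 - 16*m + 63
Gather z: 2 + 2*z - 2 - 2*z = 0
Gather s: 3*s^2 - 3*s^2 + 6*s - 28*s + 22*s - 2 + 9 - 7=0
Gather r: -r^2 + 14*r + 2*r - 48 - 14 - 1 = -r^2 + 16*r - 63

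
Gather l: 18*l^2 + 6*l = 18*l^2 + 6*l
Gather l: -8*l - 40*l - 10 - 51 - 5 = -48*l - 66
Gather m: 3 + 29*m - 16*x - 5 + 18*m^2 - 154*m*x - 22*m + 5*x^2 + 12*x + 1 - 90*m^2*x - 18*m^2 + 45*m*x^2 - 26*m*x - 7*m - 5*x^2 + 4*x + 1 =-90*m^2*x + m*(45*x^2 - 180*x)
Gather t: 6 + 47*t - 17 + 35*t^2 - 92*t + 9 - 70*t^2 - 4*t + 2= -35*t^2 - 49*t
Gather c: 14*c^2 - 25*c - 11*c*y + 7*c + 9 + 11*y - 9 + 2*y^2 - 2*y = 14*c^2 + c*(-11*y - 18) + 2*y^2 + 9*y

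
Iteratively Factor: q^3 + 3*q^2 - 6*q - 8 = (q - 2)*(q^2 + 5*q + 4) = (q - 2)*(q + 4)*(q + 1)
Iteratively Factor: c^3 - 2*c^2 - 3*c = (c - 3)*(c^2 + c) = c*(c - 3)*(c + 1)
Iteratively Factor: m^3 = (m)*(m^2) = m^2*(m)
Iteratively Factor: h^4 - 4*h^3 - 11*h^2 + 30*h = (h - 5)*(h^3 + h^2 - 6*h) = h*(h - 5)*(h^2 + h - 6) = h*(h - 5)*(h + 3)*(h - 2)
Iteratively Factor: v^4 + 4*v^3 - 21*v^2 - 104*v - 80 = (v + 4)*(v^3 - 21*v - 20) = (v - 5)*(v + 4)*(v^2 + 5*v + 4) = (v - 5)*(v + 4)^2*(v + 1)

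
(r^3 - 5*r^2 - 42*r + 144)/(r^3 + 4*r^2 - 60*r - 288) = (r - 3)/(r + 6)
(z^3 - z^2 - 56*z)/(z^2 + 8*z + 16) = z*(z^2 - z - 56)/(z^2 + 8*z + 16)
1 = 1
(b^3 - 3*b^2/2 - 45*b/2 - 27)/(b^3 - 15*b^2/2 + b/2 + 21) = (b^2 - 3*b - 18)/(b^2 - 9*b + 14)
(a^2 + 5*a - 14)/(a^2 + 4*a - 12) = (a + 7)/(a + 6)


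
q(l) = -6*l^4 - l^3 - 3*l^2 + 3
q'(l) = -24*l^3 - 3*l^2 - 6*l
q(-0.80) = -0.87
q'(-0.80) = 15.17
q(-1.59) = -38.91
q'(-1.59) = 98.43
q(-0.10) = 2.97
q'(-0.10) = 0.59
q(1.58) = -45.83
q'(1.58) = -111.63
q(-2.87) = -405.15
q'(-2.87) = 559.87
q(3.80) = -1346.27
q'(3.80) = -1383.05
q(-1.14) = -9.55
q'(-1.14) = 38.50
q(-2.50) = -234.50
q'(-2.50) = 371.25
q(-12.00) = -123117.00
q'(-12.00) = 41112.00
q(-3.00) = -483.00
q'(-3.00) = 639.00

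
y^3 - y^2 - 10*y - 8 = (y - 4)*(y + 1)*(y + 2)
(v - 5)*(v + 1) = v^2 - 4*v - 5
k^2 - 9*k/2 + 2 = (k - 4)*(k - 1/2)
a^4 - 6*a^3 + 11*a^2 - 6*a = a*(a - 3)*(a - 2)*(a - 1)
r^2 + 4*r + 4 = (r + 2)^2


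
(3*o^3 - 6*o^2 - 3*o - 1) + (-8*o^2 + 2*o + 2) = 3*o^3 - 14*o^2 - o + 1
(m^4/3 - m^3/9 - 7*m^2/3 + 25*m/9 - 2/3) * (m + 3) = m^5/3 + 8*m^4/9 - 8*m^3/3 - 38*m^2/9 + 23*m/3 - 2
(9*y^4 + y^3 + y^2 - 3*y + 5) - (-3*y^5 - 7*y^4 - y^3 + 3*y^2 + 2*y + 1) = 3*y^5 + 16*y^4 + 2*y^3 - 2*y^2 - 5*y + 4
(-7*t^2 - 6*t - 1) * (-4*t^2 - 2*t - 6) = 28*t^4 + 38*t^3 + 58*t^2 + 38*t + 6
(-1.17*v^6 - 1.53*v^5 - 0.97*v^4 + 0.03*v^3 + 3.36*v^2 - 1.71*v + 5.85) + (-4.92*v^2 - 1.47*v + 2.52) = -1.17*v^6 - 1.53*v^5 - 0.97*v^4 + 0.03*v^3 - 1.56*v^2 - 3.18*v + 8.37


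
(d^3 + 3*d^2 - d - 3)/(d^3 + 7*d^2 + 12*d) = (d^2 - 1)/(d*(d + 4))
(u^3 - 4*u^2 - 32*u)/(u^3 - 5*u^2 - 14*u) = (-u^2 + 4*u + 32)/(-u^2 + 5*u + 14)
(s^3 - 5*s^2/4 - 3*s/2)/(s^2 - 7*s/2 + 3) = s*(4*s + 3)/(2*(2*s - 3))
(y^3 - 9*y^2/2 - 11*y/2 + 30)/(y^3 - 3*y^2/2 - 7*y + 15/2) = (y - 4)/(y - 1)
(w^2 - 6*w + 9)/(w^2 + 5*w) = (w^2 - 6*w + 9)/(w*(w + 5))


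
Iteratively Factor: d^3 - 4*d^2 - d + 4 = (d - 1)*(d^2 - 3*d - 4) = (d - 4)*(d - 1)*(d + 1)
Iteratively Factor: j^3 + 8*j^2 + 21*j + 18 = (j + 2)*(j^2 + 6*j + 9) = (j + 2)*(j + 3)*(j + 3)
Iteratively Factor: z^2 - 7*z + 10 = (z - 5)*(z - 2)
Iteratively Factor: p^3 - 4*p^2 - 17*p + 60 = (p + 4)*(p^2 - 8*p + 15) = (p - 5)*(p + 4)*(p - 3)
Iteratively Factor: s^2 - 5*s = (s)*(s - 5)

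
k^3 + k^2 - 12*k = k*(k - 3)*(k + 4)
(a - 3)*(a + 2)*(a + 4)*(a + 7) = a^4 + 10*a^3 + 11*a^2 - 94*a - 168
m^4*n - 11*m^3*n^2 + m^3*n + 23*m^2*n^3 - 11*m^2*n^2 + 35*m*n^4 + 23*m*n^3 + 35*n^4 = (m - 7*n)*(m - 5*n)*(m + n)*(m*n + n)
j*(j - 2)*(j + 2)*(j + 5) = j^4 + 5*j^3 - 4*j^2 - 20*j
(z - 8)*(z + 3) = z^2 - 5*z - 24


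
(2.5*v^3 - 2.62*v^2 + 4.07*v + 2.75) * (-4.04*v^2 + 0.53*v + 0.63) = -10.1*v^5 + 11.9098*v^4 - 16.2564*v^3 - 10.6035*v^2 + 4.0216*v + 1.7325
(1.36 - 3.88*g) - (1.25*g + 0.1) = 1.26 - 5.13*g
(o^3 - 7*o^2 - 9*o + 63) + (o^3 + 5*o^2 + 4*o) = 2*o^3 - 2*o^2 - 5*o + 63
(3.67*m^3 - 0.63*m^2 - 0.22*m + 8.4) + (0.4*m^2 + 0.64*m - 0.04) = 3.67*m^3 - 0.23*m^2 + 0.42*m + 8.36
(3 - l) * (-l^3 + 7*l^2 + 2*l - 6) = l^4 - 10*l^3 + 19*l^2 + 12*l - 18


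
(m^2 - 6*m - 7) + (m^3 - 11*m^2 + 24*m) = m^3 - 10*m^2 + 18*m - 7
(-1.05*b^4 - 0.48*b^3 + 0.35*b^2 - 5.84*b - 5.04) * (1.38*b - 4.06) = -1.449*b^5 + 3.6006*b^4 + 2.4318*b^3 - 9.4802*b^2 + 16.7552*b + 20.4624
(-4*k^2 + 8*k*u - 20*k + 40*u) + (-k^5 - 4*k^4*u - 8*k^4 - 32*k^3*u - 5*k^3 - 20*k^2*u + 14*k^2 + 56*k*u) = -k^5 - 4*k^4*u - 8*k^4 - 32*k^3*u - 5*k^3 - 20*k^2*u + 10*k^2 + 64*k*u - 20*k + 40*u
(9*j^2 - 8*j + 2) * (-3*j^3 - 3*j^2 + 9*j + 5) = -27*j^5 - 3*j^4 + 99*j^3 - 33*j^2 - 22*j + 10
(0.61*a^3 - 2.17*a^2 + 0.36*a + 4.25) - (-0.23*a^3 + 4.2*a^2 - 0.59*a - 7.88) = 0.84*a^3 - 6.37*a^2 + 0.95*a + 12.13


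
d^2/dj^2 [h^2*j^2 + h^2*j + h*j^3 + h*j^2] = 2*h*(h + 3*j + 1)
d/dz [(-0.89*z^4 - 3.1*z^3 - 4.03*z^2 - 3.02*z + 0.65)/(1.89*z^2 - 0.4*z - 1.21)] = (-3.3642*z^5 - 4.791*z^4 + 6.7876*z^3 + 18.5728*z^2 + 7.2956*z + 3.9142)/(3.5721*z^4 - 1.512*z^3 - 4.4138*z^2 + 0.968*z + 1.4641)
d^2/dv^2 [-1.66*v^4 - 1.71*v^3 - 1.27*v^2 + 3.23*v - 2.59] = -19.92*v^2 - 10.26*v - 2.54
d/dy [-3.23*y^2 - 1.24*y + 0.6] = -6.46*y - 1.24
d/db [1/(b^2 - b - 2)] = (1 - 2*b)/(-b^2 + b + 2)^2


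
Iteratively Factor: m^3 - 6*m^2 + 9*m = (m - 3)*(m^2 - 3*m) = m*(m - 3)*(m - 3)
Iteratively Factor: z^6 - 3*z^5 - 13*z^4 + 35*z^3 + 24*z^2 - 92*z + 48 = (z + 2)*(z^5 - 5*z^4 - 3*z^3 + 41*z^2 - 58*z + 24) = (z - 1)*(z + 2)*(z^4 - 4*z^3 - 7*z^2 + 34*z - 24) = (z - 2)*(z - 1)*(z + 2)*(z^3 - 2*z^2 - 11*z + 12) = (z - 2)*(z - 1)*(z + 2)*(z + 3)*(z^2 - 5*z + 4) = (z - 4)*(z - 2)*(z - 1)*(z + 2)*(z + 3)*(z - 1)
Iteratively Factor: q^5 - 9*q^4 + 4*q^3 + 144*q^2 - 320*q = (q - 5)*(q^4 - 4*q^3 - 16*q^2 + 64*q) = q*(q - 5)*(q^3 - 4*q^2 - 16*q + 64) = q*(q - 5)*(q + 4)*(q^2 - 8*q + 16) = q*(q - 5)*(q - 4)*(q + 4)*(q - 4)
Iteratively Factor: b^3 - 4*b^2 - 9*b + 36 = (b + 3)*(b^2 - 7*b + 12) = (b - 3)*(b + 3)*(b - 4)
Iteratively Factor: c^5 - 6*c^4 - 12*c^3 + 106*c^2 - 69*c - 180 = (c - 3)*(c^4 - 3*c^3 - 21*c^2 + 43*c + 60) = (c - 3)*(c + 4)*(c^3 - 7*c^2 + 7*c + 15) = (c - 3)*(c + 1)*(c + 4)*(c^2 - 8*c + 15) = (c - 3)^2*(c + 1)*(c + 4)*(c - 5)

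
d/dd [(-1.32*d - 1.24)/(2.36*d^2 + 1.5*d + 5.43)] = (3.1152*d^2 + 5.8528*d - 5.3076)/(5.5696*d^4 + 7.08*d^3 + 27.8796*d^2 + 16.29*d + 29.4849)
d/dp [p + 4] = 1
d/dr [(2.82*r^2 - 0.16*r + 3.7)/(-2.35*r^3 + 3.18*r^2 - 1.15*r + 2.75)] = (6.627*r^4 - 0.751999999999999*r^3 + 23.3508*r^2 - 8.02200000000001*r + 3.815)/(5.5225*r^6 - 14.946*r^5 + 15.5174*r^4 - 20.239*r^3 + 18.8125*r^2 - 6.325*r + 7.5625)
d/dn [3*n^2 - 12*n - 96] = 6*n - 12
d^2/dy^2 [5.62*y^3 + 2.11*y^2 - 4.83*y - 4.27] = 33.72*y + 4.22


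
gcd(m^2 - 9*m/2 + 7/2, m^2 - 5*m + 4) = m - 1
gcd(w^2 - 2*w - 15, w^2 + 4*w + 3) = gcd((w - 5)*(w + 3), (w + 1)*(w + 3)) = w + 3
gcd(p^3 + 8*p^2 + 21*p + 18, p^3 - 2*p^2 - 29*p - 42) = p^2 + 5*p + 6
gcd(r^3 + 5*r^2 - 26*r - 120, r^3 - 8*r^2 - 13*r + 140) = r^2 - r - 20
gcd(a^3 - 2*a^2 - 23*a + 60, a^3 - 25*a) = a + 5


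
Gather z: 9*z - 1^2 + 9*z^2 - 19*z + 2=9*z^2 - 10*z + 1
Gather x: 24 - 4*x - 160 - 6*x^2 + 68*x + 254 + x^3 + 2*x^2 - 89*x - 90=x^3 - 4*x^2 - 25*x + 28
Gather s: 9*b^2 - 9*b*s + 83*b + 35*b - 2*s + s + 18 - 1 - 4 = 9*b^2 + 118*b + s*(-9*b - 1) + 13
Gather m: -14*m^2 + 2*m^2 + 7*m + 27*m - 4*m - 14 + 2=-12*m^2 + 30*m - 12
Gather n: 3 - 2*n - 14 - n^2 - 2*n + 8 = -n^2 - 4*n - 3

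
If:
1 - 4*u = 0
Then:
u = 1/4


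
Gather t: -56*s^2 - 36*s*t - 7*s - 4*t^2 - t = -56*s^2 - 7*s - 4*t^2 + t*(-36*s - 1)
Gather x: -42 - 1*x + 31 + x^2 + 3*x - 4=x^2 + 2*x - 15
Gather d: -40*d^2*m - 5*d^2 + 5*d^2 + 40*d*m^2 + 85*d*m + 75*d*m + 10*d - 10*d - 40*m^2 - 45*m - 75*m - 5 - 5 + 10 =-40*d^2*m + d*(40*m^2 + 160*m) - 40*m^2 - 120*m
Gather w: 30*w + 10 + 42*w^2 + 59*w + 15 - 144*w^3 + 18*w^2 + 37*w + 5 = -144*w^3 + 60*w^2 + 126*w + 30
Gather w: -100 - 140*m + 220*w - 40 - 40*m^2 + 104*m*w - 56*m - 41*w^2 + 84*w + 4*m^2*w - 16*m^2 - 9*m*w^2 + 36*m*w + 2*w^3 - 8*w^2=-56*m^2 - 196*m + 2*w^3 + w^2*(-9*m - 49) + w*(4*m^2 + 140*m + 304) - 140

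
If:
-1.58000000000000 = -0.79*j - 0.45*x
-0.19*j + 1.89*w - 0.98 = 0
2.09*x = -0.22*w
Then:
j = 2.04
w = 0.72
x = -0.08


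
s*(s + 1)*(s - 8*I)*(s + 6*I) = s^4 + s^3 - 2*I*s^3 + 48*s^2 - 2*I*s^2 + 48*s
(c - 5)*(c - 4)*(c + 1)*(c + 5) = c^4 - 3*c^3 - 29*c^2 + 75*c + 100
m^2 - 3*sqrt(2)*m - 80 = (m - 8*sqrt(2))*(m + 5*sqrt(2))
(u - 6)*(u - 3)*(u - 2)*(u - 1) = u^4 - 12*u^3 + 47*u^2 - 72*u + 36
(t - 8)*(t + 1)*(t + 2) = t^3 - 5*t^2 - 22*t - 16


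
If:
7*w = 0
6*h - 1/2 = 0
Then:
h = 1/12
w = 0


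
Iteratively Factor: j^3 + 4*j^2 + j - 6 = (j + 2)*(j^2 + 2*j - 3) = (j + 2)*(j + 3)*(j - 1)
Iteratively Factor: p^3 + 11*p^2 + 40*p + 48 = (p + 4)*(p^2 + 7*p + 12) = (p + 3)*(p + 4)*(p + 4)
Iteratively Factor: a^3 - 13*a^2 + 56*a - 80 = (a - 5)*(a^2 - 8*a + 16) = (a - 5)*(a - 4)*(a - 4)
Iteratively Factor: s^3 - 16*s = (s - 4)*(s^2 + 4*s) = (s - 4)*(s + 4)*(s)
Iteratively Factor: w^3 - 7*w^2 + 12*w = (w - 4)*(w^2 - 3*w) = (w - 4)*(w - 3)*(w)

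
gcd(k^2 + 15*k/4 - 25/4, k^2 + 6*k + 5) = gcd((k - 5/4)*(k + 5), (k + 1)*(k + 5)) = k + 5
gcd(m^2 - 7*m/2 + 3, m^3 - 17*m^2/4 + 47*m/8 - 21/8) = m - 3/2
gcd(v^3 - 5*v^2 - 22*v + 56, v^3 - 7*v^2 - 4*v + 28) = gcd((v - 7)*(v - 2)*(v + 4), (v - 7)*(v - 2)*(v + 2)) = v^2 - 9*v + 14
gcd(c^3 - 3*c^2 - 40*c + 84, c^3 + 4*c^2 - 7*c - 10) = c - 2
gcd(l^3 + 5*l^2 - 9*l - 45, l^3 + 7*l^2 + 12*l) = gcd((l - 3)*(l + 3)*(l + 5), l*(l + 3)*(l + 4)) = l + 3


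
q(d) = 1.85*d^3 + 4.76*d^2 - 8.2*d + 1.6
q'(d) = 5.55*d^2 + 9.52*d - 8.2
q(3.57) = 117.17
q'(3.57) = 96.52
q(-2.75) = 21.67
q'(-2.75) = 7.59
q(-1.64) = 19.69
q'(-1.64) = -8.89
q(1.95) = 17.43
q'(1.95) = 31.47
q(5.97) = 515.93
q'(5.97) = 246.44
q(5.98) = 518.40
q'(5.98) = 247.20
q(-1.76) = 20.69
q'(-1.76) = -7.76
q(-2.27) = 23.10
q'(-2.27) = -1.21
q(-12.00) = -2411.36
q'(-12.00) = 676.76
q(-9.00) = -887.69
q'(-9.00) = 355.67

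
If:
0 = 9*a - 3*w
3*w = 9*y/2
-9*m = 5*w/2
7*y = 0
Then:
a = 0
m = 0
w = 0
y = 0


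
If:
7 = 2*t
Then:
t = 7/2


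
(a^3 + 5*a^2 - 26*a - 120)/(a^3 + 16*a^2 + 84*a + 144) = (a - 5)/(a + 6)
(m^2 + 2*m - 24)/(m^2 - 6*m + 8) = (m + 6)/(m - 2)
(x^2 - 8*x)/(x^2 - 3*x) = (x - 8)/(x - 3)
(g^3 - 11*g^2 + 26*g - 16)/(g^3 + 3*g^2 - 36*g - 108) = (g^3 - 11*g^2 + 26*g - 16)/(g^3 + 3*g^2 - 36*g - 108)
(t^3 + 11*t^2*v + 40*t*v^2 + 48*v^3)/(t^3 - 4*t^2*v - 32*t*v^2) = (t^2 + 7*t*v + 12*v^2)/(t*(t - 8*v))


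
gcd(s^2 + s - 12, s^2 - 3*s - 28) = s + 4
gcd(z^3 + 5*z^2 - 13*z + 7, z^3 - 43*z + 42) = z^2 + 6*z - 7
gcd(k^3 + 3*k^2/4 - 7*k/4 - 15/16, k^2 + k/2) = k + 1/2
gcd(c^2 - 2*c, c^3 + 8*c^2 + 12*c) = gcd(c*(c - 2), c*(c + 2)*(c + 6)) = c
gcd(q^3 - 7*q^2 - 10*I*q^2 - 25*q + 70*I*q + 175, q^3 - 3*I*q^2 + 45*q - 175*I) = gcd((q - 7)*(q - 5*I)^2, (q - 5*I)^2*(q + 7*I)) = q^2 - 10*I*q - 25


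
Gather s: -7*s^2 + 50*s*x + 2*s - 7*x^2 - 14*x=-7*s^2 + s*(50*x + 2) - 7*x^2 - 14*x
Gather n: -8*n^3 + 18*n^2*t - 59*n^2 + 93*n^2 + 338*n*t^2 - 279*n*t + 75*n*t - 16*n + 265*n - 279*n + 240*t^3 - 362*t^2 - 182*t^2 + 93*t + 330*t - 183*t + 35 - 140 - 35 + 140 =-8*n^3 + n^2*(18*t + 34) + n*(338*t^2 - 204*t - 30) + 240*t^3 - 544*t^2 + 240*t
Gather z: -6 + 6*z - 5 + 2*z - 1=8*z - 12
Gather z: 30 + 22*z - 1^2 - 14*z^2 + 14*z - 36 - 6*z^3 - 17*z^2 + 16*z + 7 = -6*z^3 - 31*z^2 + 52*z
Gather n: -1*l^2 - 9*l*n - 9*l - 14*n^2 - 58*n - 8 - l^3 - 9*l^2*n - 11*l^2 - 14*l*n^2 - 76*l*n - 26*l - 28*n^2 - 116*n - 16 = -l^3 - 12*l^2 - 35*l + n^2*(-14*l - 42) + n*(-9*l^2 - 85*l - 174) - 24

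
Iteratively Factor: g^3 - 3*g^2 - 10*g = (g + 2)*(g^2 - 5*g) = g*(g + 2)*(g - 5)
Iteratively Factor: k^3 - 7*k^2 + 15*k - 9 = (k - 1)*(k^2 - 6*k + 9) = (k - 3)*(k - 1)*(k - 3)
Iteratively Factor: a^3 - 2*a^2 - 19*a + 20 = (a - 1)*(a^2 - a - 20) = (a - 1)*(a + 4)*(a - 5)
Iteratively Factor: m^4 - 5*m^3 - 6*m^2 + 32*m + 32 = (m - 4)*(m^3 - m^2 - 10*m - 8) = (m - 4)*(m + 1)*(m^2 - 2*m - 8) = (m - 4)^2*(m + 1)*(m + 2)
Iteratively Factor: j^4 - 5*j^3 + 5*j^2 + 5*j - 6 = (j + 1)*(j^3 - 6*j^2 + 11*j - 6) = (j - 1)*(j + 1)*(j^2 - 5*j + 6) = (j - 2)*(j - 1)*(j + 1)*(j - 3)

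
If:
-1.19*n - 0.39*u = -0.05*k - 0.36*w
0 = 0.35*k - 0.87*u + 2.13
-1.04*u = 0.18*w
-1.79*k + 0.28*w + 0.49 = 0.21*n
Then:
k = -1.06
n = -4.24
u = 2.02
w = -11.69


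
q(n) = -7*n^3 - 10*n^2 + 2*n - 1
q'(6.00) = -874.00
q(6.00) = -1861.00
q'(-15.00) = -4423.00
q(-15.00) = 21344.00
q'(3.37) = -303.89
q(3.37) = -375.74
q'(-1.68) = -23.67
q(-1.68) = 0.61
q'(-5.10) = -442.21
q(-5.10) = 657.26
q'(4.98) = -618.41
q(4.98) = -1103.59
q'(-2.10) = -48.61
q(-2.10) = 15.53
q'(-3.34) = -165.47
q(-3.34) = 141.58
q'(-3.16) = -144.50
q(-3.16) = 113.71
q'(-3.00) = -127.00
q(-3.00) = 92.00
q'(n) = -21*n^2 - 20*n + 2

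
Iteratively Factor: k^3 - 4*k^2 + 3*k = (k - 3)*(k^2 - k) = (k - 3)*(k - 1)*(k)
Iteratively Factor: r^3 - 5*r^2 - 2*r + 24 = (r - 3)*(r^2 - 2*r - 8) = (r - 3)*(r + 2)*(r - 4)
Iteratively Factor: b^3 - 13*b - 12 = (b + 1)*(b^2 - b - 12) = (b + 1)*(b + 3)*(b - 4)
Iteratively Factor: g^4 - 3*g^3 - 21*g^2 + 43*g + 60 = (g + 4)*(g^3 - 7*g^2 + 7*g + 15) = (g - 3)*(g + 4)*(g^2 - 4*g - 5) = (g - 5)*(g - 3)*(g + 4)*(g + 1)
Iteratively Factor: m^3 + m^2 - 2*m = (m - 1)*(m^2 + 2*m) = m*(m - 1)*(m + 2)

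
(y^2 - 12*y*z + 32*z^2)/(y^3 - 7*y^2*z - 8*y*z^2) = (y - 4*z)/(y*(y + z))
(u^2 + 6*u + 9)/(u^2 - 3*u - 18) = (u + 3)/(u - 6)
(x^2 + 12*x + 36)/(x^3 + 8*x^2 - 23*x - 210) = (x + 6)/(x^2 + 2*x - 35)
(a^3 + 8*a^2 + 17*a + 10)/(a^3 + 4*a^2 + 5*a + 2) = (a + 5)/(a + 1)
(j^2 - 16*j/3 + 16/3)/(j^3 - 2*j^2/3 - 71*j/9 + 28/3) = 3*(j - 4)/(3*j^2 + 2*j - 21)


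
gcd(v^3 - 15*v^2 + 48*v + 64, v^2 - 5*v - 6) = v + 1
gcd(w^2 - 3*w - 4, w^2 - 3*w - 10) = 1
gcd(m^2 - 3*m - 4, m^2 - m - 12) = m - 4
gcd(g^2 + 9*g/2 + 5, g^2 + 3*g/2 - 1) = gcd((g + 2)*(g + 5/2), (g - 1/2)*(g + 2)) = g + 2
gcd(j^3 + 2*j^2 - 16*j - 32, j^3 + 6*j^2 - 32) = j + 4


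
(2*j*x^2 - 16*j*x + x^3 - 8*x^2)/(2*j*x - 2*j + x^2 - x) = x*(x - 8)/(x - 1)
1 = 1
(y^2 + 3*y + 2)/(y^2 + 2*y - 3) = (y^2 + 3*y + 2)/(y^2 + 2*y - 3)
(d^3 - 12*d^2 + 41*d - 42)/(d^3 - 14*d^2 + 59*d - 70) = (d - 3)/(d - 5)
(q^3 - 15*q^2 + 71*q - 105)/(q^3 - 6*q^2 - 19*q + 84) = (q - 5)/(q + 4)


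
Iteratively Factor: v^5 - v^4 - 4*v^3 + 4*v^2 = (v - 2)*(v^4 + v^3 - 2*v^2) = v*(v - 2)*(v^3 + v^2 - 2*v) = v*(v - 2)*(v + 2)*(v^2 - v) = v^2*(v - 2)*(v + 2)*(v - 1)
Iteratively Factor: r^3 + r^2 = (r)*(r^2 + r) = r^2*(r + 1)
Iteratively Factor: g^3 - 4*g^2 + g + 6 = (g + 1)*(g^2 - 5*g + 6) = (g - 2)*(g + 1)*(g - 3)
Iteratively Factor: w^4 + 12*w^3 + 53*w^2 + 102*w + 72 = (w + 4)*(w^3 + 8*w^2 + 21*w + 18) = (w + 3)*(w + 4)*(w^2 + 5*w + 6) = (w + 3)^2*(w + 4)*(w + 2)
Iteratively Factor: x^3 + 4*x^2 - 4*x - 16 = (x + 4)*(x^2 - 4) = (x + 2)*(x + 4)*(x - 2)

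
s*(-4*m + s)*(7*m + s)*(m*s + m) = -28*m^3*s^2 - 28*m^3*s + 3*m^2*s^3 + 3*m^2*s^2 + m*s^4 + m*s^3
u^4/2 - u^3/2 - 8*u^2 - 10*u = u*(u/2 + 1)*(u - 5)*(u + 2)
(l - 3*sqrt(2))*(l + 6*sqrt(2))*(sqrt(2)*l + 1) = sqrt(2)*l^3 + 7*l^2 - 33*sqrt(2)*l - 36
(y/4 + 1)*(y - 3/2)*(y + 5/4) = y^3/4 + 15*y^2/16 - 23*y/32 - 15/8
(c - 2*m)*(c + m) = c^2 - c*m - 2*m^2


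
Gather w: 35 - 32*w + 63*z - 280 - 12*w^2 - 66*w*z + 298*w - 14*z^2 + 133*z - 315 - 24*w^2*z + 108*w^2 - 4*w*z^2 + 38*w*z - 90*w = w^2*(96 - 24*z) + w*(-4*z^2 - 28*z + 176) - 14*z^2 + 196*z - 560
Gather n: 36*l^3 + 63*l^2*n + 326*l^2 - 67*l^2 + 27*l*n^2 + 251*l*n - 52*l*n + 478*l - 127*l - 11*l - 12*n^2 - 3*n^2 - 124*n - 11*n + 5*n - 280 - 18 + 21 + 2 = 36*l^3 + 259*l^2 + 340*l + n^2*(27*l - 15) + n*(63*l^2 + 199*l - 130) - 275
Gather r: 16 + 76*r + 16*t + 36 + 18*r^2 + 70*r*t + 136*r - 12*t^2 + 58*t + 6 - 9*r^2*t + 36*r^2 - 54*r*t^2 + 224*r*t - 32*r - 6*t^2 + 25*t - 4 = r^2*(54 - 9*t) + r*(-54*t^2 + 294*t + 180) - 18*t^2 + 99*t + 54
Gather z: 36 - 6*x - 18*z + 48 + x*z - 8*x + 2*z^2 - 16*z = -14*x + 2*z^2 + z*(x - 34) + 84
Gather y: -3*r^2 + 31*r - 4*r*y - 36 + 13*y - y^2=-3*r^2 + 31*r - y^2 + y*(13 - 4*r) - 36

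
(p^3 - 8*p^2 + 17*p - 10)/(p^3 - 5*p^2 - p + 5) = (p - 2)/(p + 1)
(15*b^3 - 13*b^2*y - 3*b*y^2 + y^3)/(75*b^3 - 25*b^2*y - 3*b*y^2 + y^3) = (-3*b^2 + 2*b*y + y^2)/(-15*b^2 + 2*b*y + y^2)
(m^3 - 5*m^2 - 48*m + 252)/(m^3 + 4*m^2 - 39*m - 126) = (m - 6)/(m + 3)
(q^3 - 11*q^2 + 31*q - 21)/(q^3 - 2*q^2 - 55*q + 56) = (q^2 - 10*q + 21)/(q^2 - q - 56)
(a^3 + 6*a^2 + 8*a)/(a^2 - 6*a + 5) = a*(a^2 + 6*a + 8)/(a^2 - 6*a + 5)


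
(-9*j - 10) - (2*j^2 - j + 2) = -2*j^2 - 8*j - 12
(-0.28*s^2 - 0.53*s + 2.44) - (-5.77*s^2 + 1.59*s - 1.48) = 5.49*s^2 - 2.12*s + 3.92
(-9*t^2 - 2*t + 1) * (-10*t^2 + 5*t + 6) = 90*t^4 - 25*t^3 - 74*t^2 - 7*t + 6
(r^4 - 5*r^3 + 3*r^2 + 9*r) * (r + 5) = r^5 - 22*r^3 + 24*r^2 + 45*r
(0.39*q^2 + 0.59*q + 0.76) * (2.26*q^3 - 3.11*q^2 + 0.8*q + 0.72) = 0.8814*q^5 + 0.1205*q^4 + 0.1947*q^3 - 1.6108*q^2 + 1.0328*q + 0.5472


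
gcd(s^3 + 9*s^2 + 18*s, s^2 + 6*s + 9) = s + 3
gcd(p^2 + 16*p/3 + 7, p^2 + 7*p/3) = p + 7/3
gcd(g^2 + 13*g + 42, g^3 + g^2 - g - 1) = 1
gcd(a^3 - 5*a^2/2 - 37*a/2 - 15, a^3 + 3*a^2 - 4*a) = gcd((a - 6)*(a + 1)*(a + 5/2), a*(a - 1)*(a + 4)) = 1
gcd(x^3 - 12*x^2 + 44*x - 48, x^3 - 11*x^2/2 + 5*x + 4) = x^2 - 6*x + 8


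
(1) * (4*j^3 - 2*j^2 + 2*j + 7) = 4*j^3 - 2*j^2 + 2*j + 7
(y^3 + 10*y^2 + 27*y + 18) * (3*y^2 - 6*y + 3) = 3*y^5 + 24*y^4 + 24*y^3 - 78*y^2 - 27*y + 54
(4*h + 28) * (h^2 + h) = 4*h^3 + 32*h^2 + 28*h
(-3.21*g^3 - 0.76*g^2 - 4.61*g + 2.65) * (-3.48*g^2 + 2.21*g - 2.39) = 11.1708*g^5 - 4.4493*g^4 + 22.0351*g^3 - 17.5937*g^2 + 16.8744*g - 6.3335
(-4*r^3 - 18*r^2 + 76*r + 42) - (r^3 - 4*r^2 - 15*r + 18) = -5*r^3 - 14*r^2 + 91*r + 24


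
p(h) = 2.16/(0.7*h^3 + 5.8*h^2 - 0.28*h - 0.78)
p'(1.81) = -0.12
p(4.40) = 0.01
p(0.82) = 0.66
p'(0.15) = -6.86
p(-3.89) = 0.05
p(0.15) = -3.13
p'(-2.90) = 0.03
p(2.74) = 0.04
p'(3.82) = -0.01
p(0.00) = -2.77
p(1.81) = 0.10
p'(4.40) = -0.01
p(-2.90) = 0.07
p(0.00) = -2.77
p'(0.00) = 0.99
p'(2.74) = -0.03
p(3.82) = 0.02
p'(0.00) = 0.99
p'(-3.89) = 0.01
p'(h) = 2.16*(-2.1*h^2 - 11.6*h + 0.28)/(0.7*h^3 + 5.8*h^2 - 0.28*h - 0.78)^2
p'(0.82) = -2.14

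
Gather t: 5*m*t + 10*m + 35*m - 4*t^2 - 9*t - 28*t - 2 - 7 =45*m - 4*t^2 + t*(5*m - 37) - 9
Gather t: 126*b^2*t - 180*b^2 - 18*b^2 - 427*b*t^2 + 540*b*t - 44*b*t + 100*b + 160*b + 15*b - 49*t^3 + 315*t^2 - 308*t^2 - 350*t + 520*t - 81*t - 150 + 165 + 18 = -198*b^2 + 275*b - 49*t^3 + t^2*(7 - 427*b) + t*(126*b^2 + 496*b + 89) + 33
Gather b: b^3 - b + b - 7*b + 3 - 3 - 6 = b^3 - 7*b - 6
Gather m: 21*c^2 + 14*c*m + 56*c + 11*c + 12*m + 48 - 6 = 21*c^2 + 67*c + m*(14*c + 12) + 42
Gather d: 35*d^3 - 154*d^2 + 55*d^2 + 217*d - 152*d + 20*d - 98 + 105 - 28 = 35*d^3 - 99*d^2 + 85*d - 21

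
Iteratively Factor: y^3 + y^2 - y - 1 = (y + 1)*(y^2 - 1) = (y + 1)^2*(y - 1)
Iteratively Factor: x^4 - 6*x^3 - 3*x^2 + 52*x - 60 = (x - 2)*(x^3 - 4*x^2 - 11*x + 30) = (x - 5)*(x - 2)*(x^2 + x - 6) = (x - 5)*(x - 2)^2*(x + 3)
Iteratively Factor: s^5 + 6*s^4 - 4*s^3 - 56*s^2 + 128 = (s + 2)*(s^4 + 4*s^3 - 12*s^2 - 32*s + 64) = (s - 2)*(s + 2)*(s^3 + 6*s^2 - 32) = (s - 2)^2*(s + 2)*(s^2 + 8*s + 16) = (s - 2)^2*(s + 2)*(s + 4)*(s + 4)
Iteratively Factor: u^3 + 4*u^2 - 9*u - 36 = (u - 3)*(u^2 + 7*u + 12) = (u - 3)*(u + 3)*(u + 4)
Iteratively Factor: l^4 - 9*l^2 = (l)*(l^3 - 9*l) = l*(l - 3)*(l^2 + 3*l) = l^2*(l - 3)*(l + 3)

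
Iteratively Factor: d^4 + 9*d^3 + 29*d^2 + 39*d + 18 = (d + 2)*(d^3 + 7*d^2 + 15*d + 9) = (d + 2)*(d + 3)*(d^2 + 4*d + 3) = (d + 2)*(d + 3)^2*(d + 1)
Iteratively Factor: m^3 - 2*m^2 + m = (m - 1)*(m^2 - m) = (m - 1)^2*(m)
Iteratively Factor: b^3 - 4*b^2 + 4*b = (b - 2)*(b^2 - 2*b) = b*(b - 2)*(b - 2)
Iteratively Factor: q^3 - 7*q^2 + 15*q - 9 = (q - 1)*(q^2 - 6*q + 9) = (q - 3)*(q - 1)*(q - 3)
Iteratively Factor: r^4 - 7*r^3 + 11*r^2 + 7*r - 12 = (r - 4)*(r^3 - 3*r^2 - r + 3) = (r - 4)*(r - 1)*(r^2 - 2*r - 3) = (r - 4)*(r - 1)*(r + 1)*(r - 3)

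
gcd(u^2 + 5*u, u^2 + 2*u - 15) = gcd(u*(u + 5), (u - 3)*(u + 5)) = u + 5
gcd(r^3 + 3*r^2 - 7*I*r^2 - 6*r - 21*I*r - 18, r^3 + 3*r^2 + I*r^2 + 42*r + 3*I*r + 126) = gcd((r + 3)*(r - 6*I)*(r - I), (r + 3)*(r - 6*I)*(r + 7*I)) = r^2 + r*(3 - 6*I) - 18*I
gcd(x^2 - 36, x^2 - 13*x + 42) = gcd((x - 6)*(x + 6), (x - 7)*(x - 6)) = x - 6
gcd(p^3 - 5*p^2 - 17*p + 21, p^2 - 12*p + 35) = p - 7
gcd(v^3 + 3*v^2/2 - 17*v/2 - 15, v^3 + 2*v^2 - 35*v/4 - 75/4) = v^2 - v/2 - 15/2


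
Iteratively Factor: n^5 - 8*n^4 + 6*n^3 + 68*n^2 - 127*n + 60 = (n - 4)*(n^4 - 4*n^3 - 10*n^2 + 28*n - 15) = (n - 4)*(n - 1)*(n^3 - 3*n^2 - 13*n + 15) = (n - 4)*(n - 1)*(n + 3)*(n^2 - 6*n + 5) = (n - 4)*(n - 1)^2*(n + 3)*(n - 5)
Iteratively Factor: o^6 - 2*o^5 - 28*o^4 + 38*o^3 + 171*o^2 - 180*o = (o + 4)*(o^5 - 6*o^4 - 4*o^3 + 54*o^2 - 45*o) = (o - 5)*(o + 4)*(o^4 - o^3 - 9*o^2 + 9*o) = (o - 5)*(o - 1)*(o + 4)*(o^3 - 9*o) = (o - 5)*(o - 3)*(o - 1)*(o + 4)*(o^2 + 3*o) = o*(o - 5)*(o - 3)*(o - 1)*(o + 4)*(o + 3)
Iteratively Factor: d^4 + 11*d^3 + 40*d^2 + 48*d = (d)*(d^3 + 11*d^2 + 40*d + 48) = d*(d + 4)*(d^2 + 7*d + 12) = d*(d + 4)^2*(d + 3)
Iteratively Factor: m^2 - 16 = (m - 4)*(m + 4)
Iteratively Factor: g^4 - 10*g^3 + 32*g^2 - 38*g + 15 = (g - 3)*(g^3 - 7*g^2 + 11*g - 5) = (g - 3)*(g - 1)*(g^2 - 6*g + 5) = (g - 3)*(g - 1)^2*(g - 5)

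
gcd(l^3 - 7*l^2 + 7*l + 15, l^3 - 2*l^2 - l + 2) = l + 1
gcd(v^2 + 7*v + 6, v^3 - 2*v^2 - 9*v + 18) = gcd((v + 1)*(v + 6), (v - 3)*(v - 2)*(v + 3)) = 1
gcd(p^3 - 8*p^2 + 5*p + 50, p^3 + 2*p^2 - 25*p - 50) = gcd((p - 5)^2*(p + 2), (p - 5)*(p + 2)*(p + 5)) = p^2 - 3*p - 10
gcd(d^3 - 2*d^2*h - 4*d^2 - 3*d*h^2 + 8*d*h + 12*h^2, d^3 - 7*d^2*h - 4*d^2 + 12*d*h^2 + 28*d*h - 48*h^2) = d^2 - 3*d*h - 4*d + 12*h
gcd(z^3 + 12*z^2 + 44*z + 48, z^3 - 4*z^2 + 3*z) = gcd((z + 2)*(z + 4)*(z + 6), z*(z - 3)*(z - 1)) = 1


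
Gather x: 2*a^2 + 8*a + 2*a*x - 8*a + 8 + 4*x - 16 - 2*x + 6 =2*a^2 + x*(2*a + 2) - 2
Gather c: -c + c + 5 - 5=0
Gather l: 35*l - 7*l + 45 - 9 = 28*l + 36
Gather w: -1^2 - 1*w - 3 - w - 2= -2*w - 6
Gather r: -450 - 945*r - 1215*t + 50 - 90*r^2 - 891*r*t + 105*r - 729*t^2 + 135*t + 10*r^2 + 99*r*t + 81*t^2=-80*r^2 + r*(-792*t - 840) - 648*t^2 - 1080*t - 400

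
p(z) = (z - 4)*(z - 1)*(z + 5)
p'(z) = (z - 4)*(z - 1) + (z - 4)*(z + 5) + (z - 1)*(z + 5) = 3*z^2 - 21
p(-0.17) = 23.57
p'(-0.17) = -20.91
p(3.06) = -15.61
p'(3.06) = 7.09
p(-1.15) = 42.63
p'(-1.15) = -17.03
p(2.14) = -15.14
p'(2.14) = -7.26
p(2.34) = -16.33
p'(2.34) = -4.57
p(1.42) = -6.96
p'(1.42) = -14.95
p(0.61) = 7.42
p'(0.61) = -19.88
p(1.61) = -9.64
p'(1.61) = -13.22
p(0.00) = 20.00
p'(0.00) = -21.00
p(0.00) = 20.00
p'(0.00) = -21.00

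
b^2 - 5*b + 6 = (b - 3)*(b - 2)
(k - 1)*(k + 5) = k^2 + 4*k - 5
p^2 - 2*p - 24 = (p - 6)*(p + 4)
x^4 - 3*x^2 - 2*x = x*(x - 2)*(x + 1)^2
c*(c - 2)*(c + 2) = c^3 - 4*c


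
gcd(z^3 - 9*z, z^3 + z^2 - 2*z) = z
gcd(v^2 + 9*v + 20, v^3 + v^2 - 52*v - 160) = v^2 + 9*v + 20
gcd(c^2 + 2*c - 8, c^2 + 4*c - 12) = c - 2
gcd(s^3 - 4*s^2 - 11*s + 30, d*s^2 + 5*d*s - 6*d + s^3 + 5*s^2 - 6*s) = 1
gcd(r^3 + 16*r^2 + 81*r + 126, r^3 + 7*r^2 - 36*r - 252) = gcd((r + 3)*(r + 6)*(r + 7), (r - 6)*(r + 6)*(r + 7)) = r^2 + 13*r + 42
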